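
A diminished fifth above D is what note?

Ab

D up a perfect fifth is A, so the target letter is A.
From D, a diminished fifth is 6 semitones up: Ab.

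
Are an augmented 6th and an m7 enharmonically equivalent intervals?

Yes

An augmented sixth spans 10 semitones; a minor seventh spans 10.
They are enharmonically equivalent.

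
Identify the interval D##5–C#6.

Counting letters D–E–F–G–A–B–C gives a seventh.
D##→C# = 9 semitones, 2 narrower than the major seventh (11), so diminished.

diminished seventh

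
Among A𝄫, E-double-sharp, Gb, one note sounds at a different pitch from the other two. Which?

In 12-tone equal temperament, enharmonic equivalents share a pitch class. Abb is pitch class 7; E## is pitch class 6; Gb is pitch class 6.
E## and Gb share pitch class 6, while Abb is pitch class 7.

Abb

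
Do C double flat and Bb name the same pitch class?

Yes

Cbb is pitch class 10; Bb is pitch class 10.
All spellings map to pitch class 10, so they are enharmonically equivalent.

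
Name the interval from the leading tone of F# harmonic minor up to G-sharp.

The leading tone of F# harmonic minor is E#.
E# up to G#: letters E→G make it a third; 3 semitones makes it minor.

minor third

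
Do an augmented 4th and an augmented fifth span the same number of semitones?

An augmented fourth spans 6 semitones; an augmented fifth spans 8.
The spans differ, so they are not enharmonic equivalents.

No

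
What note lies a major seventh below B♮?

A seventh below B lands on the letter C.
A major seventh spans 11 semitones, so B moves to pitch class 0. On the letter C that is C.

C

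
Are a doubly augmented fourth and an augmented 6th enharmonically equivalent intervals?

No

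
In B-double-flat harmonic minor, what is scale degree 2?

Cb

Degree 2 takes the letter 1 step above B, which is C.
In harmonic minor, degree 2 sits 2 semitones above the tonic. Bbb + 2 semitones is pitch class 11, spelled on C as Cb.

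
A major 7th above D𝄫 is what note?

A seventh above D lands on the letter C.
A major seventh spans 11 semitones, so Dbb moves to pitch class 11. On the letter C that is Cb.

Cb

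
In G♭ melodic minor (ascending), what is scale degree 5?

Db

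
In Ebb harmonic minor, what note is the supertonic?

The Ebb harmonic minor scale runs Ebb Fb Gbb Abb Bbb Cbb Db.
Degree 2 is Fb.

Fb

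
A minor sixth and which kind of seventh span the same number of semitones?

doubly diminished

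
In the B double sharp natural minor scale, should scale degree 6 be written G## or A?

G##

Each scale degree takes a distinct letter name. Degree 6 of a scale on B must use the letter G.
G## and A are enharmonically the same pitch, but only G## uses the letter G, so it is the correct spelling here.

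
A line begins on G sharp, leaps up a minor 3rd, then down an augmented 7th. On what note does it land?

A minor third up from G# is B (letter B, 3 semitones up).
An augmented seventh down from B is Cb (letter C, 12 semitones down).

Cb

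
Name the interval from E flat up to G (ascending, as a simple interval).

major third

Counting letters E–F–G gives a third.
Eb→G = 4 semitones, exactly the major third.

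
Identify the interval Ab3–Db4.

perfect fourth

The letter names run A→D, a span of 3 letter steps, so the interval is some kind of fourth.
Ab to Db is 5 semitones. A perfect fourth is 5, so 5 makes it perfect.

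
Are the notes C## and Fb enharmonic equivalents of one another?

No

C## is pitch class 2; Fb is pitch class 4.
The pitch classes differ (2 vs. 4), so they are not enharmonic equivalents.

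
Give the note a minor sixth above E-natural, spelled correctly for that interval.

C

A sixth above E lands on the letter C.
A minor sixth spans 8 semitones, so E moves to pitch class 0. On the letter C that is C.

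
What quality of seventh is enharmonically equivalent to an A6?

minor

An augmented sixth spans 10 semitones.
A seventh spanning 10 semitones is minor (the major seventh is 11).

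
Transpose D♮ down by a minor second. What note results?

C#

A second below D lands on the letter C.
A minor second spans 1 semitone, so D moves to pitch class 1. On the letter C that is C#.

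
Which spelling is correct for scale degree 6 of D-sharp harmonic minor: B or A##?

Each scale degree takes a distinct letter name. Degree 6 of a scale on D must use the letter B.
B and A## are enharmonically the same pitch, but only B uses the letter B, so it is the correct spelling here.

B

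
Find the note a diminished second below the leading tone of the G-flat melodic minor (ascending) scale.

E#

The leading tone of Gb melodic minor (ascending) is F.
A diminished second (0 semitones) below F lands on the letter E, giving E#.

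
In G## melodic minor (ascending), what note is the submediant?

Degree 6 takes the letter 5 steps above G, which is E.
In melodic minor (ascending), degree 6 sits 9 semitones above the tonic. G## + 9 semitones is pitch class 6, spelled on E as E##.

E##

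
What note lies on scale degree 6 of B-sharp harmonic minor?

G#

The B# harmonic minor scale runs B# C## D# E# F## G# A##.
Degree 6 is G#.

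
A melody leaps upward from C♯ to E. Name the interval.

minor third

The letter names run C→E, a span of 2 letter steps, so the interval is some kind of third.
C# to E is 3 semitones. A major third is 4, so 3 makes it minor.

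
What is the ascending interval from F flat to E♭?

major seventh

Counting letters F–G–A–B–C–D–E gives a seventh.
Fb→Eb = 11 semitones, exactly the major seventh.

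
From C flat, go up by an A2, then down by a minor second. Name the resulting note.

An augmented second up from Cb is D (letter D, 3 semitones up).
A minor second down from D is C# (letter C, 1 semitone down).

C#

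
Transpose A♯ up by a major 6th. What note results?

A sixth above A lands on the letter F.
A major sixth spans 9 semitones, so A# moves to pitch class 7. On the letter F that is F##.

F##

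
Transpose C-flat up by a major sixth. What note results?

A sixth above C lands on the letter A.
A major sixth spans 9 semitones, so Cb moves to pitch class 8. On the letter A that is Ab.

Ab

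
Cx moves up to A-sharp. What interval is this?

minor sixth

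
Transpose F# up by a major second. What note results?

A second above F lands on the letter G.
A major second spans 2 semitones, so F# moves to pitch class 8. On the letter G that is G#.

G#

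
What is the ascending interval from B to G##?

The letter names run B→G, a span of 5 letter steps, so the interval is some kind of sixth.
B to G## is 10 semitones. A major sixth is 9, so 10 makes it augmented.

augmented sixth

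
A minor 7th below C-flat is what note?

Db

C down a major seventh is Db, so the target letter is D.
From Cb, a minor seventh is 10 semitones down: Db.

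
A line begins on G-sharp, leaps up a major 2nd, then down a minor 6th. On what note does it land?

C##

A major second up from G# is A# (letter A, 2 semitones up).
A minor sixth down from A# is C## (letter C, 8 semitones down).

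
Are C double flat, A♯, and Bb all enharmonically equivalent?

Cbb is pitch class 10; A# is pitch class 10; Bb is pitch class 10.
All spellings map to pitch class 10, so they are enharmonically equivalent.

Yes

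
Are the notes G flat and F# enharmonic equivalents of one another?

Yes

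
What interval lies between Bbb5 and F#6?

doubly augmented fifth

The letter names run B→F, a span of 4 letter steps, so the interval is some kind of fifth.
Bbb to F# is 9 semitones. A perfect fifth is 7, so 9 makes it doubly augmented.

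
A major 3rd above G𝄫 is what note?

G up a major third is B, so the target letter is B.
From Gbb, a major third is 4 semitones up: Bbb.

Bbb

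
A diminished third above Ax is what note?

A third above A lands on the letter C.
A diminished third spans 2 semitones, so A## moves to pitch class 1. On the letter C that is C#.

C#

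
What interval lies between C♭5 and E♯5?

doubly augmented third

Counting letters C–D–E gives a third.
Cb→E# = 6 semitones, 2 wider than the major third (4), so doubly augmented.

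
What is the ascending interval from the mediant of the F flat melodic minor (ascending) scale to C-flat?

The mediant of Fb melodic minor (ascending) is Abb.
Abb up to Cb: letters A→C make it a third; 4 semitones makes it major.

major third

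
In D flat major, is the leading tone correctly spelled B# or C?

Each scale degree takes a distinct letter name. Degree 7 of a scale on D must use the letter C.
C and B# are enharmonically the same pitch, but only C uses the letter C, so it is the correct spelling here.

C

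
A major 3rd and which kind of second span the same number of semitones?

doubly augmented

A major third spans 4 semitones.
A second spanning 4 semitones is doubly augmented (the major second is 2).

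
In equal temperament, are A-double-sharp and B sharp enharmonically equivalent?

No

A## is pitch class 11; B# is pitch class 0.
The pitch classes differ (11 vs. 0), so they are not enharmonic equivalents.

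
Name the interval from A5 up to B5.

Counting letters A–B gives a second.
A→B = 2 semitones, exactly the major second.

major second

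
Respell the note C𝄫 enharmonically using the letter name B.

Cbb is pitch class 10. The letter B alone is pitch class 11.
To reach pitch class 10 from B requires an offset of -1 semitone, i.e. flat: Bb.

Bb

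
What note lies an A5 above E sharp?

B##

A fifth above E lands on the letter B.
An augmented fifth spans 8 semitones, so E# moves to pitch class 1. On the letter B that is B##.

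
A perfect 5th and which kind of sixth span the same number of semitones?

diminished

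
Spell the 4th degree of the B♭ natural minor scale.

The Bb natural minor scale runs Bb C Db Eb F Gb Ab.
Degree 4 is Eb.

Eb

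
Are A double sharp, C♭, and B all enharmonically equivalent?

A## = pitch class 11 and Cb = pitch class 11 and B = pitch class 11 — the same pitch class, so they are enharmonic equivalents.

Yes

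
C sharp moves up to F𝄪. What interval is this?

augmented fourth

The letter names run C→F, a span of 3 letter steps, so the interval is some kind of fourth.
C# to F## is 6 semitones. A perfect fourth is 5, so 6 makes it augmented.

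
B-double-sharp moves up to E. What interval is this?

The letter names run B→E, a span of 3 letter steps, so the interval is some kind of fourth.
B## to E is 3 semitones. A perfect fourth is 5, so 3 makes it doubly diminished.

doubly diminished fourth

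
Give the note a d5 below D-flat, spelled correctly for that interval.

G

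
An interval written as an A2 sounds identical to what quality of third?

An augmented second spans 3 semitones.
A third spanning 3 semitones is minor (the major third is 4).

minor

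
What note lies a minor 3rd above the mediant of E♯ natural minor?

The mediant of E# natural minor is G#.
A minor third (3 semitones) above G# lands on the letter B, giving B.

B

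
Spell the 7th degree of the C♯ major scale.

The C# major scale runs C# D# E# F# G# A# B#.
Degree 7 is B#.

B#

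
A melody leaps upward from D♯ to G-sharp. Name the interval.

The letter names run D→G, a span of 3 letter steps, so the interval is some kind of fourth.
D# to G# is 5 semitones. A perfect fourth is 5, so 5 makes it perfect.

perfect fourth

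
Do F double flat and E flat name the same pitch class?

Yes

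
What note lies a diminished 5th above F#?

A fifth above F lands on the letter C.
A diminished fifth spans 6 semitones, so F# moves to pitch class 0. On the letter C that is C.

C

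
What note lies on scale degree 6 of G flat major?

Degree 6 takes the letter 5 steps above G, which is E.
In major, degree 6 sits 9 semitones above the tonic. Gb + 9 semitones is pitch class 3, spelled on E as Eb.

Eb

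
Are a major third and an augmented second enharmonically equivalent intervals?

No

A major third spans 4 semitones; an augmented second spans 3.
The spans differ, so they are not enharmonic equivalents.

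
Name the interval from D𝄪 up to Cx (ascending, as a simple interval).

minor seventh

The letter names run D→C, a span of 6 letter steps, so the interval is some kind of seventh.
D## to C## is 10 semitones. A major seventh is 11, so 10 makes it minor.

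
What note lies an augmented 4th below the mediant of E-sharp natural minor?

D

The mediant of E# natural minor is G#.
An augmented fourth (6 semitones) below G# lands on the letter D, giving D.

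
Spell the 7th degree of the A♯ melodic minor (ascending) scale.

Degree 7 takes the letter 6 steps above A, which is G.
In melodic minor (ascending), degree 7 sits 11 semitones above the tonic. A# + 11 semitones is pitch class 9, spelled on G as G##.

G##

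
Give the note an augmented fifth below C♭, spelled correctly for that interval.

Fbb

A fifth below C lands on the letter F.
An augmented fifth spans 8 semitones, so Cb moves to pitch class 3. On the letter F that is Fbb.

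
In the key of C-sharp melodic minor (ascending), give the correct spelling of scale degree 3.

E

The C# melodic minor (ascending) scale runs C# D# E F# G# A# B#.
Degree 3 is E.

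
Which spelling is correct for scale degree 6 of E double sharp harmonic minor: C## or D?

C##

Each scale degree takes a distinct letter name. Degree 6 of a scale on E must use the letter C.
C## and D are enharmonically the same pitch, but only C## uses the letter C, so it is the correct spelling here.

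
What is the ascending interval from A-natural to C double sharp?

Counting letters A–B–C gives a third.
A→C## = 5 semitones, 1 wider than the major third (4), so augmented.

augmented third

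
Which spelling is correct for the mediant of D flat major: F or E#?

Each scale degree takes a distinct letter name. Degree 3 of a scale on D must use the letter F.
F and E# are enharmonically the same pitch, but only F uses the letter F, so it is the correct spelling here.

F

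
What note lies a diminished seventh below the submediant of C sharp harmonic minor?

The submediant of C# harmonic minor is A.
A diminished seventh (9 semitones) below A lands on the letter B, giving B#.

B#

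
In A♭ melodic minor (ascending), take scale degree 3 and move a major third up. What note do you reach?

Eb

Scale degree 3 of Ab melodic minor (ascending) is Cb.
A major third (4 semitones) above Cb lands on the letter E, giving Eb.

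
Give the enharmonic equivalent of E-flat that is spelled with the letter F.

Plain F sits 2 semitones above Eb, so on the letter F the same pitch needs a double flat: Fbb.

Fbb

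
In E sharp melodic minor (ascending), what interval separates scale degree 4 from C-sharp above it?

Scale degree 4 of E# melodic minor (ascending) is A#.
A# up to C#: letters A→C make it a third; 3 semitones makes it minor.

minor third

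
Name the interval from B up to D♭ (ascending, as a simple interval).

The letter names run B→D, a span of 2 letter steps, so the interval is some kind of third.
B to Db is 2 semitones. A major third is 4, so 2 makes it diminished.

diminished third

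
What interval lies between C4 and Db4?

minor second

Counting letters C–D gives a second.
C→Db = 1 semitone, 1 narrower than the major second (2), so minor.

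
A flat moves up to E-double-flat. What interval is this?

diminished fifth

The letter names run A→E, a span of 4 letter steps, so the interval is some kind of fifth.
Ab to Ebb is 6 semitones. A perfect fifth is 7, so 6 makes it diminished.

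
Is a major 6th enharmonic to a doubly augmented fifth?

Yes

A major sixth spans 9 semitones; a doubly augmented fifth spans 9.
They are enharmonically equivalent.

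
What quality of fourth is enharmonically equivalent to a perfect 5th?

doubly augmented

A perfect fifth spans 7 semitones.
A fourth spanning 7 semitones is doubly augmented (the perfect fourth is 5).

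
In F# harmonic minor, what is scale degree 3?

A

The F# harmonic minor scale runs F# G# A B C# D E#.
Degree 3 is A.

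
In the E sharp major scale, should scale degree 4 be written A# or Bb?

Each scale degree takes a distinct letter name. Degree 4 of a scale on E must use the letter A.
A# and Bb are enharmonically the same pitch, but only A# uses the letter A, so it is the correct spelling here.

A#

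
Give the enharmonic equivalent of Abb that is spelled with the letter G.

G

Plain G sits at the same pitch as Abb, so on the letter G the same pitch needs a natural: G.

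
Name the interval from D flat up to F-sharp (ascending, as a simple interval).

Counting letters D–E–F gives a third.
Db→F# = 5 semitones, 1 wider than the major third (4), so augmented.

augmented third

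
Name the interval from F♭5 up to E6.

augmented seventh

Counting letters F–G–A–B–C–D–E gives a seventh.
Fb→E = 12 semitones, 1 wider than the major seventh (11), so augmented.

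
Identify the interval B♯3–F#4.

Counting letters B–C–D–E–F gives a fifth.
B#→F# = 6 semitones, 1 narrower than the perfect fifth (7), so diminished.

diminished fifth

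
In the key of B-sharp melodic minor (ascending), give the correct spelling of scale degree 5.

F##

The B# melodic minor (ascending) scale runs B# C## D# E# F## G## A##.
Degree 5 is F##.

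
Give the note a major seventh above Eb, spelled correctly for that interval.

D

A seventh above E lands on the letter D.
A major seventh spans 11 semitones, so Eb moves to pitch class 2. On the letter D that is D.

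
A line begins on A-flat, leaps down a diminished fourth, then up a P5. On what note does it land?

B

A diminished fourth down from Ab is E (letter E, 4 semitones down).
A perfect fifth up from E is B (letter B, 7 semitones up).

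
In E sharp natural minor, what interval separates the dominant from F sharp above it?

diminished fifth

The dominant of E# natural minor is B#.
B# up to F#: letters B→F make it a fifth; 6 semitones makes it diminished.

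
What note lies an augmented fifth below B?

B down a perfect fifth is E, so the target letter is E.
From B, an augmented fifth is 8 semitones down: Eb.

Eb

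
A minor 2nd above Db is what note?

Ebb

D up a major second is E, so the target letter is E.
From Db, a minor second is 1 semitone up: Ebb.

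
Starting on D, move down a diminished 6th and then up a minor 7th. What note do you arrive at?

E#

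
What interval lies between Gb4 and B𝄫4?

Counting letters G–A–B gives a third.
Gb→Bbb = 3 semitones, 1 narrower than the major third (4), so minor.

minor third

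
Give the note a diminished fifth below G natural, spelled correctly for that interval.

G down a perfect fifth is C, so the target letter is C.
From G, a diminished fifth is 6 semitones down: C#.

C#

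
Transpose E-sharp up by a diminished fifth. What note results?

A fifth above E lands on the letter B.
A diminished fifth spans 6 semitones, so E# moves to pitch class 11. On the letter B that is B.

B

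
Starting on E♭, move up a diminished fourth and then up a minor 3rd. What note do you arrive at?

Cbb

A diminished fourth up from Eb is Abb (letter A, 4 semitones up).
A minor third up from Abb is Cbb (letter C, 3 semitones up).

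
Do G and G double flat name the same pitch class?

No

G is pitch class 7; Gbb is pitch class 5.
The pitch classes differ (7 vs. 5), so they are not enharmonic equivalents.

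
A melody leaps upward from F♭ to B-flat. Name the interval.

augmented fourth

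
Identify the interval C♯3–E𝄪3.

augmented third

Counting letters C–D–E gives a third.
C#→E## = 5 semitones, 1 wider than the major third (4), so augmented.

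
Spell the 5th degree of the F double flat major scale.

Degree 5 takes the letter 4 steps above F, which is C.
In major, degree 5 sits 7 semitones above the tonic. Fbb + 7 semitones is pitch class 10, spelled on C as Cbb.

Cbb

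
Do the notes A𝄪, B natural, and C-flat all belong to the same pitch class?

A## is pitch class 11; B is pitch class 11; Cb is pitch class 11.
All spellings map to pitch class 11, so they are enharmonically equivalent.

Yes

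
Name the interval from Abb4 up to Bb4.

augmented second

Counting letters A–B gives a second.
Abb→Bb = 3 semitones, 1 wider than the major second (2), so augmented.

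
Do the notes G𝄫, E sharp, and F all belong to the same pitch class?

Gbb is pitch class 5; E# is pitch class 5; F is pitch class 5.
All spellings map to pitch class 5, so they are enharmonically equivalent.

Yes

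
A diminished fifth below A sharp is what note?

D##

A down a perfect fifth is D, so the target letter is D.
From A#, a diminished fifth is 6 semitones down: D##.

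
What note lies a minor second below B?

B down a major second is A, so the target letter is A.
From B, a minor second is 1 semitone down: A#.

A#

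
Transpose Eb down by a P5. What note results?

A fifth below E lands on the letter A.
A perfect fifth spans 7 semitones, so Eb moves to pitch class 8. On the letter A that is Ab.

Ab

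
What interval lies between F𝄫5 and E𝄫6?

major seventh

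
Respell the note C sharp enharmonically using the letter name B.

B##

C# is pitch class 1. The letter B alone is pitch class 11.
To reach pitch class 1 from B requires an offset of +2 semitones, i.e. double sharp: B##.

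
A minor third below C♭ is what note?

Ab

A third below C lands on the letter A.
A minor third spans 3 semitones, so Cb moves to pitch class 8. On the letter A that is Ab.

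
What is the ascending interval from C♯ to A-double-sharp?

Counting letters C–D–E–F–G–A gives a sixth.
C#→A## = 10 semitones, 1 wider than the major sixth (9), so augmented.

augmented sixth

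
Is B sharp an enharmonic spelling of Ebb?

No

Two spellings are enharmonically equivalent only if they share a pitch class.
Here B# → 0, Ebb → 2; 0 ≠ 2, so they are not.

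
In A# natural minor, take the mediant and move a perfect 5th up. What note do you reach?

The mediant of A# natural minor is C#.
A perfect fifth (7 semitones) above C# lands on the letter G, giving G#.

G#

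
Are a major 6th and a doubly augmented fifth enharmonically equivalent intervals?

Yes

A major sixth spans 9 semitones; a doubly augmented fifth spans 9.
They are enharmonically equivalent.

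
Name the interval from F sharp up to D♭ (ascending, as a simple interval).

diminished sixth

Counting letters F–G–A–B–C–D gives a sixth.
F#→Db = 7 semitones, 2 narrower than the major sixth (9), so diminished.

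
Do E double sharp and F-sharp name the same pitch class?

E## = pitch class 6 and F# = pitch class 6 — the same pitch class, so they are enharmonic equivalents.

Yes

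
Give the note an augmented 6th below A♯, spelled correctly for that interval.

C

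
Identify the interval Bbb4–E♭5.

augmented fourth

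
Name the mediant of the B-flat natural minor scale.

Db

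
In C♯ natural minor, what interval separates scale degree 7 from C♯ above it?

Scale degree 7 of C# natural minor is B.
B up to C#: letters B→C make it a second; 2 semitones makes it major.

major second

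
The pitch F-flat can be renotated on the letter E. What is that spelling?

Plain E sits at the same pitch as Fb, so on the letter E the same pitch needs a natural: E.

E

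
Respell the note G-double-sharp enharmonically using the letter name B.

Bbb

Plain B sits 2 semitones above G##, so on the letter B the same pitch needs a double flat: Bbb.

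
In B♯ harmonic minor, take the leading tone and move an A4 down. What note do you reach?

E#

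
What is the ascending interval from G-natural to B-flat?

minor third

The letter names run G→B, a span of 2 letter steps, so the interval is some kind of third.
G to Bb is 3 semitones. A major third is 4, so 3 makes it minor.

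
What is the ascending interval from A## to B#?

minor second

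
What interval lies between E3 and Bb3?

diminished fifth

Counting letters E–F–G–A–B gives a fifth.
E→Bb = 6 semitones, 1 narrower than the perfect fifth (7), so diminished.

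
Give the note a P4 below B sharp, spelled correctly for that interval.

F##

A fourth below B lands on the letter F.
A perfect fourth spans 5 semitones, so B# moves to pitch class 7. On the letter F that is F##.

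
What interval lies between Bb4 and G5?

major sixth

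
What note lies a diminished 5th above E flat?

E up a perfect fifth is B, so the target letter is B.
From Eb, a diminished fifth is 6 semitones up: Bbb.

Bbb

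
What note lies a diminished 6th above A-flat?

A up a major sixth is F#, so the target letter is F.
From Ab, a diminished sixth is 7 semitones up: Fbb.

Fbb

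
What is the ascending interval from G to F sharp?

The letter names run G→F, a span of 6 letter steps, so the interval is some kind of seventh.
G to F# is 11 semitones. A major seventh is 11, so 11 makes it major.

major seventh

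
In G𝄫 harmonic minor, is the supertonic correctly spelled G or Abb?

Each scale degree takes a distinct letter name. Degree 2 of a scale on G must use the letter A.
Abb and G are enharmonically the same pitch, but only Abb uses the letter A, so it is the correct spelling here.

Abb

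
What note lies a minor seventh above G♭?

Fb

A seventh above G lands on the letter F.
A minor seventh spans 10 semitones, so Gb moves to pitch class 4. On the letter F that is Fb.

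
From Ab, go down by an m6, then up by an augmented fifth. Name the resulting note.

A minor sixth down from Ab is C (letter C, 8 semitones down).
An augmented fifth up from C is G# (letter G, 8 semitones up).

G#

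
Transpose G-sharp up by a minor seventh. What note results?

F#

G up a major seventh is F#, so the target letter is F.
From G#, a minor seventh is 10 semitones up: F#.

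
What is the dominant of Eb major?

Bb

The Eb major scale runs Eb F G Ab Bb C D.
Degree 5 is Bb.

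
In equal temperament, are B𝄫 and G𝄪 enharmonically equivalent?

Yes

Bbb = pitch class 9 and G## = pitch class 9 — the same pitch class, so they are enharmonic equivalents.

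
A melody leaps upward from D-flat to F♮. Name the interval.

The letter names run D→F, a span of 2 letter steps, so the interval is some kind of third.
Db to F is 4 semitones. A major third is 4, so 4 makes it major.

major third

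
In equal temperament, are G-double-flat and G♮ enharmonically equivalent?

No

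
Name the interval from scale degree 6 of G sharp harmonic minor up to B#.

Scale degree 6 of G# harmonic minor is E.
E up to B#: letters E→B make it a fifth; 8 semitones makes it augmented.

augmented fifth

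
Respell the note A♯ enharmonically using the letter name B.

Bb

A# is pitch class 10. The letter B alone is pitch class 11.
To reach pitch class 10 from B requires an offset of -1 semitone, i.e. flat: Bb.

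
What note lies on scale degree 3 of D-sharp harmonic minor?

F#

Degree 3 takes the letter 2 steps above D, which is F.
In harmonic minor, degree 3 sits 3 semitones above the tonic. D# + 3 semitones is pitch class 6, spelled on F as F#.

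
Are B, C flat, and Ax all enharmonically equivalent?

Yes

B is pitch class 11; Cb is pitch class 11; A## is pitch class 11.
All spellings map to pitch class 11, so they are enharmonically equivalent.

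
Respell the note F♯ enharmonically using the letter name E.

F# is pitch class 6. The letter E alone is pitch class 4.
To reach pitch class 6 from E requires an offset of +2 semitones, i.e. double sharp: E##.

E##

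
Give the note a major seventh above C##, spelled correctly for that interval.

B##

A seventh above C lands on the letter B.
A major seventh spans 11 semitones, so C## moves to pitch class 1. On the letter B that is B##.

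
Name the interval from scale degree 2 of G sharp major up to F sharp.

minor sixth

Scale degree 2 of G# major is A#.
A# up to F#: letters A→F make it a sixth; 8 semitones makes it minor.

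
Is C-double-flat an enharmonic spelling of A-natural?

No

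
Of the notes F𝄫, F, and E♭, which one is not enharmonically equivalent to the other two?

In 12-tone equal temperament, enharmonic equivalents share a pitch class. Fbb is pitch class 3; F is pitch class 5; Eb is pitch class 3.
Fbb and Eb share pitch class 3, while F is pitch class 5.

F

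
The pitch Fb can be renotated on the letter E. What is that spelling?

E

Fb is pitch class 4. The letter E alone is pitch class 4.
Pitch class 4 on E needs no accidental: E.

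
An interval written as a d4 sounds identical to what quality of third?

A diminished fourth spans 4 semitones.
A third spanning 4 semitones is major (the major third is 4).

major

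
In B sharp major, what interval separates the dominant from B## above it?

The dominant of B# major is F##.
F## up to B##: letters F→B make it a fourth; 6 semitones makes it augmented.

augmented fourth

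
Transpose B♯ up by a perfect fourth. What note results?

E#

A fourth above B lands on the letter E.
A perfect fourth spans 5 semitones, so B# moves to pitch class 5. On the letter E that is E#.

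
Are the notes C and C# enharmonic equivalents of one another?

No

Two spellings are enharmonically equivalent only if they share a pitch class.
Here C → 0, C# → 1; 0 ≠ 1, so they are not.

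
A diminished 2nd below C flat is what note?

A second below C lands on the letter B.
A diminished second spans 0 semitones, so Cb moves to pitch class 11. On the letter B that is B.

B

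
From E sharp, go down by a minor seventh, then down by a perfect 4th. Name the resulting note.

A minor seventh down from E# is F## (letter F, 10 semitones down).
A perfect fourth down from F## is C## (letter C, 5 semitones down).

C##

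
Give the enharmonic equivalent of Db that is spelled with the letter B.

Plain B sits 2 semitones below Db, so on the letter B the same pitch needs a double sharp: B##.

B##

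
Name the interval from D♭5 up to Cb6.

minor seventh

Counting letters D–E–F–G–A–B–C gives a seventh.
Db→Cb = 10 semitones, 1 narrower than the major seventh (11), so minor.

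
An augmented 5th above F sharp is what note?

A fifth above F lands on the letter C.
An augmented fifth spans 8 semitones, so F# moves to pitch class 2. On the letter C that is C##.

C##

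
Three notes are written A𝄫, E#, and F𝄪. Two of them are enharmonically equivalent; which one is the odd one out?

E#

In 12-tone equal temperament, enharmonic equivalents share a pitch class. Abb is pitch class 7; E# is pitch class 5; F## is pitch class 7.
Abb and F## share pitch class 7, while E# is pitch class 5.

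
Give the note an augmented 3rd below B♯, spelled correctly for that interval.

G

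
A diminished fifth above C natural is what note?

Gb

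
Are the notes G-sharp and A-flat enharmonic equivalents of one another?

Yes

G# is pitch class 8; Ab is pitch class 8.
All spellings map to pitch class 8, so they are enharmonically equivalent.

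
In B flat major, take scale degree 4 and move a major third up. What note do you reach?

G

Scale degree 4 of Bb major is Eb.
A major third (4 semitones) above Eb lands on the letter G, giving G.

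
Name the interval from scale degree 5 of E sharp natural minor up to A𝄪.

Scale degree 5 of E# natural minor is B#.
B# up to A##: letters B→A make it a seventh; 11 semitones makes it major.

major seventh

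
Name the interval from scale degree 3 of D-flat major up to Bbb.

diminished fourth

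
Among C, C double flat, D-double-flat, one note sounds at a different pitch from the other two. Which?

Cbb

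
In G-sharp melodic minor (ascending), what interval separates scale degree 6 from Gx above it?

Scale degree 6 of G# melodic minor (ascending) is E#.
E# up to G##: letters E→G make it a third; 4 semitones makes it major.

major third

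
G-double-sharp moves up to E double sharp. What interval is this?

major sixth

Counting letters G–A–B–C–D–E gives a sixth.
G##→E## = 9 semitones, exactly the major sixth.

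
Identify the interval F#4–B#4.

Counting letters F–G–A–B gives a fourth.
F#→B# = 6 semitones, 1 wider than the perfect fourth (5), so augmented.

augmented fourth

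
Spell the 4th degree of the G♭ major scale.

Cb

The Gb major scale runs Gb Ab Bb Cb Db Eb F.
Degree 4 is Cb.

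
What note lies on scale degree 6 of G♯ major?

E#

Degree 6 takes the letter 5 steps above G, which is E.
In major, degree 6 sits 9 semitones above the tonic. G# + 9 semitones is pitch class 5, spelled on E as E#.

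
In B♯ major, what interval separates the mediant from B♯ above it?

The mediant of B# major is D##.
D## up to B#: letters D→B make it a sixth; 8 semitones makes it minor.

minor sixth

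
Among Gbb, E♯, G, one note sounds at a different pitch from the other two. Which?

G

In 12-tone equal temperament, enharmonic equivalents share a pitch class. Gbb is pitch class 5; E# is pitch class 5; G is pitch class 7.
Gbb and E# share pitch class 5, while G is pitch class 7.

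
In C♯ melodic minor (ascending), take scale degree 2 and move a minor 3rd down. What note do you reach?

B#

Scale degree 2 of C# melodic minor (ascending) is D#.
A minor third (3 semitones) below D# lands on the letter B, giving B#.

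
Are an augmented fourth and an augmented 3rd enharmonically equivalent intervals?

An augmented fourth spans 6 semitones; an augmented third spans 5.
The spans differ, so they are not enharmonic equivalents.

No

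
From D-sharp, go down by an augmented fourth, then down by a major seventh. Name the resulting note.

An augmented fourth down from D# is A (letter A, 6 semitones down).
A major seventh down from A is Bb (letter B, 11 semitones down).

Bb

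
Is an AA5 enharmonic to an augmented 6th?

A doubly augmented fifth spans 9 semitones; an augmented sixth spans 10.
The spans differ, so they are not enharmonic equivalents.

No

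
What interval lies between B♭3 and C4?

major second

The letter names run B→C, a span of 1 letter step, so the interval is some kind of second.
Bb to C is 2 semitones. A major second is 2, so 2 makes it major.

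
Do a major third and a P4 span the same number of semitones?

No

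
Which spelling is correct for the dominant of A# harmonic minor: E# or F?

Each scale degree takes a distinct letter name. Degree 5 of a scale on A must use the letter E.
E# and F are enharmonically the same pitch, but only E# uses the letter E, so it is the correct spelling here.

E#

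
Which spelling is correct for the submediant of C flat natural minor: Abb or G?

Each scale degree takes a distinct letter name. Degree 6 of a scale on C must use the letter A.
Abb and G are enharmonically the same pitch, but only Abb uses the letter A, so it is the correct spelling here.

Abb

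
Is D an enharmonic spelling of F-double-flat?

D is pitch class 2; Fbb is pitch class 3.
The pitch classes differ (2 vs. 3), so they are not enharmonic equivalents.

No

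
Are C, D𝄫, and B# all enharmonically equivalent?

C = pitch class 0 and Dbb = pitch class 0 and B# = pitch class 0 — the same pitch class, so they are enharmonic equivalents.

Yes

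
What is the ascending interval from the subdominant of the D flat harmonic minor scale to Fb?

The subdominant of Db harmonic minor is Gb.
Gb up to Fb: letters G→F make it a seventh; 10 semitones makes it minor.

minor seventh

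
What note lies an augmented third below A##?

F#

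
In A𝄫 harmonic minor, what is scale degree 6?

Degree 6 takes the letter 5 steps above A, which is F.
In harmonic minor, degree 6 sits 8 semitones above the tonic. Abb + 8 semitones is pitch class 3, spelled on F as Fbb.

Fbb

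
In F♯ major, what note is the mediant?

Degree 3 takes the letter 2 steps above F, which is A.
In major, degree 3 sits 4 semitones above the tonic. F# + 4 semitones is pitch class 10, spelled on A as A#.

A#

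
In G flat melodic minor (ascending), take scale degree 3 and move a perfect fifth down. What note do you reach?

Ebb

Scale degree 3 of Gb melodic minor (ascending) is Bbb.
A perfect fifth (7 semitones) below Bbb lands on the letter E, giving Ebb.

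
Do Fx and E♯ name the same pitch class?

No

F## is pitch class 7; E# is pitch class 5.
The pitch classes differ (7 vs. 5), so they are not enharmonic equivalents.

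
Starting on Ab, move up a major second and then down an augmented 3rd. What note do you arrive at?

A major second up from Ab is Bb (letter B, 2 semitones up).
An augmented third down from Bb is Gbb (letter G, 5 semitones down).

Gbb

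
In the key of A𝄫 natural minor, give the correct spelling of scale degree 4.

Dbb

Degree 4 takes the letter 3 steps above A, which is D.
In natural minor, degree 4 sits 5 semitones above the tonic. Abb + 5 semitones is pitch class 0, spelled on D as Dbb.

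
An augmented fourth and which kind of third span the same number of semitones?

An augmented fourth spans 6 semitones.
A third spanning 6 semitones is doubly augmented (the major third is 4).

doubly augmented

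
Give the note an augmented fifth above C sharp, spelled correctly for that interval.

A fifth above C lands on the letter G.
An augmented fifth spans 8 semitones, so C# moves to pitch class 9. On the letter G that is G##.

G##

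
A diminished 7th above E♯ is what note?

E up a major seventh is D#, so the target letter is D.
From E#, a diminished seventh is 9 semitones up: D.

D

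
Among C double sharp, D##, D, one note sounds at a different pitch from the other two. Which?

D##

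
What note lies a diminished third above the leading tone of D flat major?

Ebb

The leading tone of Db major is C.
A diminished third (2 semitones) above C lands on the letter E, giving Ebb.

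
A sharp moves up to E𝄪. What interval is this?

The letter names run A→E, a span of 4 letter steps, so the interval is some kind of fifth.
A# to E## is 8 semitones. A perfect fifth is 7, so 8 makes it augmented.

augmented fifth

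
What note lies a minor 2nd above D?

D up a major second is E, so the target letter is E.
From D, a minor second is 1 semitone up: Eb.

Eb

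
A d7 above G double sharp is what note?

A seventh above G lands on the letter F.
A diminished seventh spans 9 semitones, so G## moves to pitch class 6. On the letter F that is F#.

F#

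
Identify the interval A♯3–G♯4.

The letter names run A→G, a span of 6 letter steps, so the interval is some kind of seventh.
A# to G# is 10 semitones. A major seventh is 11, so 10 makes it minor.

minor seventh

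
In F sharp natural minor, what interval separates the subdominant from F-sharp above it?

perfect fifth

The subdominant of F# natural minor is B.
B up to F#: letters B→F make it a fifth; 7 semitones makes it perfect.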